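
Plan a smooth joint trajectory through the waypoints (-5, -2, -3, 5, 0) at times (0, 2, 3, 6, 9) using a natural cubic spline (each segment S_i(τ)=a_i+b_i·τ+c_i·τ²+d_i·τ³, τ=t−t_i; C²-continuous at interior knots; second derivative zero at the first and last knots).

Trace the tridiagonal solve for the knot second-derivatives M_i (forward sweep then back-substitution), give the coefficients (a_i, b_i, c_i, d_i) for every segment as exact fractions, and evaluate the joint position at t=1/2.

  seg 0: a=-5 b=219/85 c=0 d=-183/680
  seg 1: a=-2 b=-111/170 c=-549/340 d=431/340
  seg 2: a=-3 b=-27/340 c=186/85 d=-779/1836
  seg 3: a=5 b=271/170 c=-1663/1020 d=1663/9180
S(1/2) = -4075/1088

Δ: Δ0=3/2, Δ1=-1, Δ2=8/3, Δ3=-5/3
row 1: diag=6, rhs=-15; c'=1/6, d'=-5/2
row 2: denom=8−1·1/6=47/6; d'=(22−1·-5/2)/(47/6)=147/47
row 3: denom=12−3·18/47=510/47; d'=(-26−3·147/47)/(510/47)=-1663/510
back: M3=-1663/510
back: M2=147/47−18/47·-1663/510=372/85
back: M1=-5/2−1/6·372/85=-549/170
M: M0=0, M1=-549/170, M2=372/85, M3=-1663/510, M4=0
seg 0: a=-5, c=M0/2=0, d=(M1−M0)/(6·2)=-183/680, b=Δ0−h0·(2M0+M1)/6=219/85
seg 1: a=-2, c=M1/2=-549/340, d=(M2−M1)/(6·1)=431/340, b=Δ1−h1·(2M1+M2)/6=-111/170
seg 2: a=-3, c=M2/2=186/85, d=(M3−M2)/(6·3)=-779/1836, b=Δ2−h2·(2M2+M3)/6=-27/340
seg 3: a=5, c=M3/2=-1663/1020, d=(M4−M3)/(6·3)=1663/9180, b=Δ3−h3·(2M3+M4)/6=271/170
t_q=1/2 → seg 0, τ=1/2; S=-5+219/85·τ+0·τ²+-183/680·τ³=-4075/1088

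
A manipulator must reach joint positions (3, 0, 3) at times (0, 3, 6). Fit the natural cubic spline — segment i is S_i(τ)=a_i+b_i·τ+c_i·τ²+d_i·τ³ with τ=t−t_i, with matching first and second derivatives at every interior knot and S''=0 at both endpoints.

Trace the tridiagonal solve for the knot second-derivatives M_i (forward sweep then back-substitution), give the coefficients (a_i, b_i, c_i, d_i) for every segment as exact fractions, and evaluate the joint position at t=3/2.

  seg 0: a=3 b=-3/2 c=0 d=1/18
  seg 1: a=0 b=0 c=1/2 d=-1/18
S(3/2) = 15/16

Δ: Δ0=-1, Δ1=1
row 1: diag=12, rhs=12; c'=1/4, d'=1
back: M1=1
M: M0=0, M1=1, M2=0
seg 0: a=3, c=M0/2=0, d=(M1−M0)/(6·3)=1/18, b=Δ0−h0·(2M0+M1)/6=-3/2
seg 1: a=0, c=M1/2=1/2, d=(M2−M1)/(6·3)=-1/18, b=Δ1−h1·(2M1+M2)/6=0
t_q=3/2 → seg 0, τ=3/2; S=3+-3/2·τ+0·τ²+1/18·τ³=15/16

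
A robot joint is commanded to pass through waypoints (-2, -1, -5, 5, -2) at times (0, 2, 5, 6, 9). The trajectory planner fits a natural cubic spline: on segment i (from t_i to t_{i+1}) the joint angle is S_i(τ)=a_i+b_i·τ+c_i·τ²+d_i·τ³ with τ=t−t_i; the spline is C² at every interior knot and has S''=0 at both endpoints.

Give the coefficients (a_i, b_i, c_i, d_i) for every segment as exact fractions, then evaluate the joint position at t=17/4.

  seg 0: a=-2 b=188/93 c=0 d=-283/744
  seg 1: a=-1 b=-473/186 c=-283/124 d=111/124
  seg 2: a=-5 b=2951/372 c=179/31 d=-1379/372
  seg 3: a=5 b=1555/186 c=-663/124 d=221/372
S(17/4) = -64117/7936

Δ: Δ0=1/2, Δ1=-4/3, Δ2=10, Δ3=-7/3
row 1: diag=10, rhs=-11; c'=3/10, d'=-11/10
row 2: denom=8−3·3/10=71/10; d'=(68−3·-11/10)/(71/10)=713/71
row 3: denom=8−1·10/71=558/71; d'=(-74−1·713/71)/(558/71)=-663/62
back: M3=-663/62
back: M2=713/71−10/71·-663/62=358/31
back: M1=-11/10−3/10·358/31=-283/62
M: M0=0, M1=-283/62, M2=358/31, M3=-663/62, M4=0
seg 0: a=-2, c=M0/2=0, d=(M1−M0)/(6·2)=-283/744, b=Δ0−h0·(2M0+M1)/6=188/93
seg 1: a=-1, c=M1/2=-283/124, d=(M2−M1)/(6·3)=111/124, b=Δ1−h1·(2M1+M2)/6=-473/186
seg 2: a=-5, c=M2/2=179/31, d=(M3−M2)/(6·1)=-1379/372, b=Δ2−h2·(2M2+M3)/6=2951/372
seg 3: a=5, c=M3/2=-663/124, d=(M4−M3)/(6·3)=221/372, b=Δ3−h3·(2M3+M4)/6=1555/186
t_q=17/4 → seg 1, τ=9/4; S=-1+-473/186·τ+-283/124·τ²+111/124·τ³=-64117/7936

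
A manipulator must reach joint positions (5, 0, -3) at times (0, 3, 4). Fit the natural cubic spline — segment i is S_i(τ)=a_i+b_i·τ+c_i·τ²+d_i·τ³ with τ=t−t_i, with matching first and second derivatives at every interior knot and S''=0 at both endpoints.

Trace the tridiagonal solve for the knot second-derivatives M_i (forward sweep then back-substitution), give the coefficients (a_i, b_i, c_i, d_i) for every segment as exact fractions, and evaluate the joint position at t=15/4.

  seg 0: a=5 b=-7/6 c=0 d=-1/18
  seg 1: a=0 b=-8/3 c=-1/2 d=1/6
S(15/4) = -283/128

Δ: Δ0=-5/3, Δ1=-3
row 1: diag=8, rhs=-8; c'=1/8, d'=-1
back: M1=-1
M: M0=0, M1=-1, M2=0
seg 0: a=5, c=M0/2=0, d=(M1−M0)/(6·3)=-1/18, b=Δ0−h0·(2M0+M1)/6=-7/6
seg 1: a=0, c=M1/2=-1/2, d=(M2−M1)/(6·1)=1/6, b=Δ1−h1·(2M1+M2)/6=-8/3
t_q=15/4 → seg 1, τ=3/4; S=0+-8/3·τ+-1/2·τ²+1/6·τ³=-283/128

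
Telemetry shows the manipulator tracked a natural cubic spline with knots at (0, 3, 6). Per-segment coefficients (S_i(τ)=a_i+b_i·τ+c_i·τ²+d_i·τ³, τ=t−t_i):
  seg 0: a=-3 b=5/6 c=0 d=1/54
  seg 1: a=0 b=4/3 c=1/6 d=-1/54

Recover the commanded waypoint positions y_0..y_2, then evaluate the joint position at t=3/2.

y_0 = S_0(0) = a_0 = -3
y_1 = S_1(0) = a_1 = 0
y_2 = S_1(3) = 5
t_q=3/2 is in segment 0 (τ=3/2); S_0(τ)=-27/16

y_0=-3 y_1=0 y_2=5
S(3/2) = -27/16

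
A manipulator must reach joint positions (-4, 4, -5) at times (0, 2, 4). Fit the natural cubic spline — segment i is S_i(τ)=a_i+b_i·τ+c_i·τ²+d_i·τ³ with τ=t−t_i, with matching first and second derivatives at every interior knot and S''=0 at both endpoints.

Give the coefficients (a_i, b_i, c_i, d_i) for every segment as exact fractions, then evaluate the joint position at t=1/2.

Δ: Δ0=4, Δ1=-9/2
row 1: diag=8, rhs=-51; c'=1/4, d'=-51/8
back: M1=-51/8
M: M0=0, M1=-51/8, M2=0
seg 0: a=-4, c=M0/2=0, d=(M1−M0)/(6·2)=-17/32, b=Δ0−h0·(2M0+M1)/6=49/8
seg 1: a=4, c=M1/2=-51/16, d=(M2−M1)/(6·2)=17/32, b=Δ1−h1·(2M1+M2)/6=-1/4
t_q=1/2 → seg 0, τ=1/2; S=-4+49/8·τ+0·τ²+-17/32·τ³=-257/256

  seg 0: a=-4 b=49/8 c=0 d=-17/32
  seg 1: a=4 b=-1/4 c=-51/16 d=17/32
S(1/2) = -257/256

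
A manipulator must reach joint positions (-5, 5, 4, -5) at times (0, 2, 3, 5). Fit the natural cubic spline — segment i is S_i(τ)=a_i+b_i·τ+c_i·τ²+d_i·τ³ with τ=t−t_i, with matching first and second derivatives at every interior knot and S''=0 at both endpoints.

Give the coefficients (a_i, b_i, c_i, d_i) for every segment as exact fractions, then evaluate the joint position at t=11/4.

Δ: Δ0=5, Δ1=-1, Δ2=-9/2
row 1: diag=6, rhs=-36; c'=1/6, d'=-6
row 2: denom=6−1·1/6=35/6; d'=(-21−1·-6)/(35/6)=-18/7
back: M2=-18/7
back: M1=-6−1/6·-18/7=-39/7
M: M0=0, M1=-39/7, M2=-18/7, M3=0
seg 0: a=-5, c=M0/2=0, d=(M1−M0)/(6·2)=-13/28, b=Δ0−h0·(2M0+M1)/6=48/7
seg 1: a=5, c=M1/2=-39/14, d=(M2−M1)/(6·1)=1/2, b=Δ1−h1·(2M1+M2)/6=9/7
seg 2: a=4, c=M2/2=-9/7, d=(M3−M2)/(6·2)=3/14, b=Δ2−h2·(2M2+M3)/6=-39/14
t_q=11/4 → seg 1, τ=3/4; S=5+9/7·τ+-39/14·τ²+1/2·τ³=4129/896

  seg 0: a=-5 b=48/7 c=0 d=-13/28
  seg 1: a=5 b=9/7 c=-39/14 d=1/2
  seg 2: a=4 b=-39/14 c=-9/7 d=3/14
S(11/4) = 4129/896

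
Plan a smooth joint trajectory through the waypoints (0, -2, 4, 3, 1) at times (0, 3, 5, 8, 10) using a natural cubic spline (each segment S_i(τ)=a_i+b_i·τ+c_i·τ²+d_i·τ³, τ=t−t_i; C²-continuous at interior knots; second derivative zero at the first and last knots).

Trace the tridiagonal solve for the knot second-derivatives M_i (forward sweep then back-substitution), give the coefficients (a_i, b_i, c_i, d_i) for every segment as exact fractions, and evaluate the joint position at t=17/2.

Δ: Δ0=-2/3, Δ1=3, Δ2=-1/3, Δ3=-1
row 1: diag=10, rhs=22; c'=1/5, d'=11/5
row 2: denom=10−2·1/5=48/5; d'=(-20−2·11/5)/(48/5)=-61/24
row 3: denom=10−3·5/16=145/16; d'=(-4−3·-61/24)/(145/16)=2/5
back: M3=2/5
back: M2=-61/24−5/16·2/5=-8/3
back: M1=11/5−1/5·-8/3=41/15
M: M0=0, M1=41/15, M2=-8/3, M3=2/5, M4=0
seg 0: a=0, c=M0/2=0, d=(M1−M0)/(6·3)=41/270, b=Δ0−h0·(2M0+M1)/6=-61/30
seg 1: a=-2, c=M1/2=41/30, d=(M2−M1)/(6·2)=-9/20, b=Δ1−h1·(2M1+M2)/6=31/15
seg 2: a=4, c=M2/2=-4/3, d=(M3−M2)/(6·3)=23/135, b=Δ2−h2·(2M2+M3)/6=32/15
seg 3: a=3, c=M3/2=1/5, d=(M4−M3)/(6·2)=-1/30, b=Δ3−h3·(2M3+M4)/6=-19/15
t_q=17/2 → seg 3, τ=1/2; S=3+-19/15·τ+1/5·τ²+-1/30·τ³=193/80

  seg 0: a=0 b=-61/30 c=0 d=41/270
  seg 1: a=-2 b=31/15 c=41/30 d=-9/20
  seg 2: a=4 b=32/15 c=-4/3 d=23/135
  seg 3: a=3 b=-19/15 c=1/5 d=-1/30
S(17/2) = 193/80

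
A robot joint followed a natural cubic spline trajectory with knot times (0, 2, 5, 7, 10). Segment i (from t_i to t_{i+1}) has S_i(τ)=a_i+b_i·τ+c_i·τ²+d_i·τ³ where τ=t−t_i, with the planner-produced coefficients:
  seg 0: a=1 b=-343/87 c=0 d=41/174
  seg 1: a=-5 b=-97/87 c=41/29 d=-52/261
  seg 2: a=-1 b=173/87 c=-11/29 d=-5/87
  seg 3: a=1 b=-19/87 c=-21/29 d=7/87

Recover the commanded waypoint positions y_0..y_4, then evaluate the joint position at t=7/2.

y_0 = S_0(0) = a_0 = 1
y_1 = S_1(0) = a_1 = -5
y_2 = S_2(0) = a_2 = -1
y_3 = S_3(0) = a_3 = 1
y_4 = S_3(3) = -4
t_q=7/2 is in segment 1 (τ=3/2); S_1(τ)=-483/116

y_0=1 y_1=-5 y_2=-1 y_3=1 y_4=-4
S(7/2) = -483/116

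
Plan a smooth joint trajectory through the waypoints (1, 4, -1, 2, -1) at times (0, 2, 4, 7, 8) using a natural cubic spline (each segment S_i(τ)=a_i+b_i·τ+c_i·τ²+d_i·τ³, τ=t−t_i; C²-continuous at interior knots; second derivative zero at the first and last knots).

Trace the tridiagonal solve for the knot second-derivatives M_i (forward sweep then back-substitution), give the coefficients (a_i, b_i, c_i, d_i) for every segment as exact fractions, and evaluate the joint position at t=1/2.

  seg 0: a=1 b=383/134 c=0 d=-91/268
  seg 1: a=4 b=-163/134 c=-273/134 d=187/268
  seg 2: a=-1 b=-133/134 c=144/67 d=-199/402
  seg 3: a=2 b=-98/67 c=-309/134 d=103/134
S(1/2) = 5117/2144

Δ: Δ0=3/2, Δ1=-5/2, Δ2=1, Δ3=-3
row 1: diag=8, rhs=-24; c'=1/4, d'=-3
row 2: denom=10−2·1/4=19/2; d'=(21−2·-3)/(19/2)=54/19
row 3: denom=8−3·6/19=134/19; d'=(-24−3·54/19)/(134/19)=-309/67
back: M3=-309/67
back: M2=54/19−6/19·-309/67=288/67
back: M1=-3−1/4·288/67=-273/67
M: M0=0, M1=-273/67, M2=288/67, M3=-309/67, M4=0
seg 0: a=1, c=M0/2=0, d=(M1−M0)/(6·2)=-91/268, b=Δ0−h0·(2M0+M1)/6=383/134
seg 1: a=4, c=M1/2=-273/134, d=(M2−M1)/(6·2)=187/268, b=Δ1−h1·(2M1+M2)/6=-163/134
seg 2: a=-1, c=M2/2=144/67, d=(M3−M2)/(6·3)=-199/402, b=Δ2−h2·(2M2+M3)/6=-133/134
seg 3: a=2, c=M3/2=-309/134, d=(M4−M3)/(6·1)=103/134, b=Δ3−h3·(2M3+M4)/6=-98/67
t_q=1/2 → seg 0, τ=1/2; S=1+383/134·τ+0·τ²+-91/268·τ³=5117/2144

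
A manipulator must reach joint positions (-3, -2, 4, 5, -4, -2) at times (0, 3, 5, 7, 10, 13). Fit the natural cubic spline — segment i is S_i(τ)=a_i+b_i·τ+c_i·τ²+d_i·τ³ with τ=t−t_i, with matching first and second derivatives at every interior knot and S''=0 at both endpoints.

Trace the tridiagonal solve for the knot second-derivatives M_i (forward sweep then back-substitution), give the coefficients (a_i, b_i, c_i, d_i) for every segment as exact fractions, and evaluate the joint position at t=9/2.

Δ: Δ0=1/3, Δ1=3, Δ2=1/2, Δ3=-3, Δ4=2/3
row 1: diag=10, rhs=16; c'=1/5, d'=8/5
row 2: denom=8−2·1/5=38/5; d'=(-15−2·8/5)/(38/5)=-91/38
row 3: denom=10−2·5/19=180/19; d'=(-21−2·-91/38)/(180/19)=-77/45
row 4: denom=12−3·19/60=221/20; d'=(22−3·-77/45)/(221/20)=1628/663
back: M4=1628/663
back: M3=-77/45−19/60·1628/663=-550/221
back: M2=-91/38−5/19·-550/221=-769/442
back: M1=8/5−1/5·-769/442=861/442
M: M0=0, M1=861/442, M2=-769/442, M3=-550/221, M4=1628/663, M5=0
seg 0: a=-3, c=M0/2=0, d=(M1−M0)/(6·3)=287/2652, b=Δ0−h0·(2M0+M1)/6=-1699/2652
seg 1: a=-2, c=M1/2=861/884, d=(M2−M1)/(6·2)=-815/2652, b=Δ1−h1·(2M1+M2)/6=3025/1326
seg 2: a=4, c=M2/2=-769/884, d=(M3−M2)/(6·2)=-331/5304, b=Δ2−h2·(2M2+M3)/6=3301/1326
seg 3: a=5, c=M3/2=-275/221, d=(M4−M3)/(6·3)=1639/5967, b=Δ3−h3·(2M3+M4)/6=-1153/663
seg 4: a=-4, c=M4/2=814/663, d=(M5−M4)/(6·3)=-814/5967, b=Δ4−h4·(2M4+M5)/6=-1186/663
t_q=9/2 → seg 1, τ=3/2; S=-2+3025/1326·τ+861/884·τ²+-815/2652·τ³=18219/7072

  seg 0: a=-3 b=-1699/2652 c=0 d=287/2652
  seg 1: a=-2 b=3025/1326 c=861/884 d=-815/2652
  seg 2: a=4 b=3301/1326 c=-769/884 d=-331/5304
  seg 3: a=5 b=-1153/663 c=-275/221 d=1639/5967
  seg 4: a=-4 b=-1186/663 c=814/663 d=-814/5967
S(9/2) = 18219/7072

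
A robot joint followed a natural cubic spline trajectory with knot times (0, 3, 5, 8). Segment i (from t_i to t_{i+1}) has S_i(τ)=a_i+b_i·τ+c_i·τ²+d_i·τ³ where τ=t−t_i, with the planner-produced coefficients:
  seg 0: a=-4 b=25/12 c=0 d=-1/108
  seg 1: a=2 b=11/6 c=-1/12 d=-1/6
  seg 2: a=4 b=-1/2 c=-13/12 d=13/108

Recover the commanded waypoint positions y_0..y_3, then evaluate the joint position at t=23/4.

y_0 = S_0(0) = a_0 = -4
y_1 = S_1(0) = a_1 = 2
y_2 = S_2(0) = a_2 = 4
y_3 = S_2(3) = -4
t_q=23/4 is in segment 2 (τ=3/4); S_2(τ)=785/256

y_0=-4 y_1=2 y_2=4 y_3=-4
S(23/4) = 785/256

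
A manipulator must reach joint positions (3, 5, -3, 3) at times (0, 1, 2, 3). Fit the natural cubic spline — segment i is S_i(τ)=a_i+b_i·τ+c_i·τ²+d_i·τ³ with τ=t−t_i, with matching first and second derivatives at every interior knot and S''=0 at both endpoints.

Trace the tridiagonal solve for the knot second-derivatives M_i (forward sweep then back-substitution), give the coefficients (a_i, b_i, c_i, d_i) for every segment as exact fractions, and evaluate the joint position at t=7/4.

  seg 0: a=3 b=28/5 c=0 d=-18/5
  seg 1: a=5 b=-26/5 c=-54/5 d=8
  seg 2: a=-3 b=-14/5 c=66/5 d=-22/5
S(7/4) = -8/5

Δ: Δ0=2, Δ1=-8, Δ2=6
row 1: diag=4, rhs=-60; c'=1/4, d'=-15
row 2: denom=4−1·1/4=15/4; d'=(84−1·-15)/(15/4)=132/5
back: M2=132/5
back: M1=-15−1/4·132/5=-108/5
M: M0=0, M1=-108/5, M2=132/5, M3=0
seg 0: a=3, c=M0/2=0, d=(M1−M0)/(6·1)=-18/5, b=Δ0−h0·(2M0+M1)/6=28/5
seg 1: a=5, c=M1/2=-54/5, d=(M2−M1)/(6·1)=8, b=Δ1−h1·(2M1+M2)/6=-26/5
seg 2: a=-3, c=M2/2=66/5, d=(M3−M2)/(6·1)=-22/5, b=Δ2−h2·(2M2+M3)/6=-14/5
t_q=7/4 → seg 1, τ=3/4; S=5+-26/5·τ+-54/5·τ²+8·τ³=-8/5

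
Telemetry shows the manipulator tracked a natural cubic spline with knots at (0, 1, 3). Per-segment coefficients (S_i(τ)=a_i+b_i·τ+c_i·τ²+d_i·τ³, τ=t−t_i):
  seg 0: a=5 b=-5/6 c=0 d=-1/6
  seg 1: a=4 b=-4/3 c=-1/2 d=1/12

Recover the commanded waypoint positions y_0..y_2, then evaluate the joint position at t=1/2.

y_0=5 y_1=4 y_2=0
S(1/2) = 73/16

y_0 = S_0(0) = a_0 = 5
y_1 = S_1(0) = a_1 = 4
y_2 = S_1(2) = 0
t_q=1/2 is in segment 0 (τ=1/2); S_0(τ)=73/16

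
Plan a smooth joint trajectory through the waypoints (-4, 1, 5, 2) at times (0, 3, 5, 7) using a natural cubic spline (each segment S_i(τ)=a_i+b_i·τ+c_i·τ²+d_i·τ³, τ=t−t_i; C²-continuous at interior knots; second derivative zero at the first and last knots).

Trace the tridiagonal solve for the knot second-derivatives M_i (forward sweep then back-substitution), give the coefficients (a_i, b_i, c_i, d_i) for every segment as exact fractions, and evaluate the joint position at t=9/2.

Δ: Δ0=5/3, Δ1=2, Δ2=-3/2
row 1: diag=10, rhs=2; c'=1/5, d'=1/5
row 2: denom=8−2·1/5=38/5; d'=(-21−2·1/5)/(38/5)=-107/38
back: M2=-107/38
back: M1=1/5−1/5·-107/38=29/38
M: M0=0, M1=29/38, M2=-107/38, M3=0
seg 0: a=-4, c=M0/2=0, d=(M1−M0)/(6·3)=29/684, b=Δ0−h0·(2M0+M1)/6=293/228
seg 1: a=1, c=M1/2=29/76, d=(M2−M1)/(6·2)=-17/57, b=Δ1−h1·(2M1+M2)/6=277/114
seg 2: a=5, c=M2/2=-107/76, d=(M3−M2)/(6·2)=107/456, b=Δ2−h2·(2M2+M3)/6=43/114
t_q=9/2 → seg 1, τ=3/2; S=1+277/114·τ+29/76·τ²+-17/57·τ³=1367/304

  seg 0: a=-4 b=293/228 c=0 d=29/684
  seg 1: a=1 b=277/114 c=29/76 d=-17/57
  seg 2: a=5 b=43/114 c=-107/76 d=107/456
S(9/2) = 1367/304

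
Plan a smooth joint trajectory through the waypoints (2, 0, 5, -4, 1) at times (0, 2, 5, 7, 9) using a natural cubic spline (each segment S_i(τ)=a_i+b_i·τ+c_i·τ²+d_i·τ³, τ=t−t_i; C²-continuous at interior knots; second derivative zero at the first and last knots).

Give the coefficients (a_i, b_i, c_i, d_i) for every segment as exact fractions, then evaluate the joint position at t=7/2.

  seg 0: a=2 b=-1105/516 c=0 d=589/2064
  seg 1: a=0 b=331/258 c=589/344 d=-545/1032
  seg 2: a=5 b=-2789/1032 c=-523/172 d=4421/4128
  seg 3: a=-4 b=-1039/516 c=2329/688 d=-2329/4128
S(7/2) = 10993/2752

Δ: Δ0=-1, Δ1=5/3, Δ2=-9/2, Δ3=5/2
row 1: diag=10, rhs=16; c'=3/10, d'=8/5
row 2: denom=10−3·3/10=91/10; d'=(-37−3·8/5)/(91/10)=-418/91
row 3: denom=8−2·20/91=688/91; d'=(42−2·-418/91)/(688/91)=2329/344
back: M3=2329/344
back: M2=-418/91−20/91·2329/344=-523/86
back: M1=8/5−3/10·-523/86=589/172
M: M0=0, M1=589/172, M2=-523/86, M3=2329/344, M4=0
seg 0: a=2, c=M0/2=0, d=(M1−M0)/(6·2)=589/2064, b=Δ0−h0·(2M0+M1)/6=-1105/516
seg 1: a=0, c=M1/2=589/344, d=(M2−M1)/(6·3)=-545/1032, b=Δ1−h1·(2M1+M2)/6=331/258
seg 2: a=5, c=M2/2=-523/172, d=(M3−M2)/(6·2)=4421/4128, b=Δ2−h2·(2M2+M3)/6=-2789/1032
seg 3: a=-4, c=M3/2=2329/688, d=(M4−M3)/(6·2)=-2329/4128, b=Δ3−h3·(2M3+M4)/6=-1039/516
t_q=7/2 → seg 1, τ=3/2; S=0+331/258·τ+589/344·τ²+-545/1032·τ³=10993/2752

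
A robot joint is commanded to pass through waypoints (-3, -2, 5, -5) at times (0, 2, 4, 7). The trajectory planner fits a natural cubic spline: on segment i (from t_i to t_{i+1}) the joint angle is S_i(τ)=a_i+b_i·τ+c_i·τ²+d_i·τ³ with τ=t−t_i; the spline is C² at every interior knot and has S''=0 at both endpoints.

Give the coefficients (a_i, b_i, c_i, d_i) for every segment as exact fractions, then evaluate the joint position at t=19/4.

Δ: Δ0=1/2, Δ1=7/2, Δ2=-10/3
row 1: diag=8, rhs=18; c'=1/4, d'=9/4
row 2: denom=10−2·1/4=19/2; d'=(-41−2·9/4)/(19/2)=-91/19
back: M2=-91/19
back: M1=9/4−1/4·-91/19=131/38
M: M0=0, M1=131/38, M2=-91/19, M3=0
seg 0: a=-3, c=M0/2=0, d=(M1−M0)/(6·2)=131/456, b=Δ0−h0·(2M0+M1)/6=-37/57
seg 1: a=-2, c=M1/2=131/76, d=(M2−M1)/(6·2)=-313/456, b=Δ1−h1·(2M1+M2)/6=319/114
seg 2: a=5, c=M2/2=-91/38, d=(M3−M2)/(6·3)=91/342, b=Δ2−h2·(2M2+M3)/6=83/57
t_q=19/4 → seg 2, τ=3/4; S=5+83/57·τ+-91/38·τ²+91/342·τ³=11813/2432

  seg 0: a=-3 b=-37/57 c=0 d=131/456
  seg 1: a=-2 b=319/114 c=131/76 d=-313/456
  seg 2: a=5 b=83/57 c=-91/38 d=91/342
S(19/4) = 11813/2432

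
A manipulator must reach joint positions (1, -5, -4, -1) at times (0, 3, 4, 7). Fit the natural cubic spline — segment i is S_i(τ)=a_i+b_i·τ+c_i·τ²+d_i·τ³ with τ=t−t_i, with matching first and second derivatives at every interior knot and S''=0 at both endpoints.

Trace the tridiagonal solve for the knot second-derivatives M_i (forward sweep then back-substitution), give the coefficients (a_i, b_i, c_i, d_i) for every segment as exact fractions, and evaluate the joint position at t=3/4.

  seg 0: a=1 b=-22/7 c=0 d=8/63
  seg 1: a=-5 b=2/7 c=8/7 d=-3/7
  seg 2: a=-4 b=9/7 c=-1/7 d=1/63
S(3/4) = -73/56

Δ: Δ0=-2, Δ1=1, Δ2=1
row 1: diag=8, rhs=18; c'=1/8, d'=9/4
row 2: denom=8−1·1/8=63/8; d'=(0−1·9/4)/(63/8)=-2/7
back: M2=-2/7
back: M1=9/4−1/8·-2/7=16/7
M: M0=0, M1=16/7, M2=-2/7, M3=0
seg 0: a=1, c=M0/2=0, d=(M1−M0)/(6·3)=8/63, b=Δ0−h0·(2M0+M1)/6=-22/7
seg 1: a=-5, c=M1/2=8/7, d=(M2−M1)/(6·1)=-3/7, b=Δ1−h1·(2M1+M2)/6=2/7
seg 2: a=-4, c=M2/2=-1/7, d=(M3−M2)/(6·3)=1/63, b=Δ2−h2·(2M2+M3)/6=9/7
t_q=3/4 → seg 0, τ=3/4; S=1+-22/7·τ+0·τ²+8/63·τ³=-73/56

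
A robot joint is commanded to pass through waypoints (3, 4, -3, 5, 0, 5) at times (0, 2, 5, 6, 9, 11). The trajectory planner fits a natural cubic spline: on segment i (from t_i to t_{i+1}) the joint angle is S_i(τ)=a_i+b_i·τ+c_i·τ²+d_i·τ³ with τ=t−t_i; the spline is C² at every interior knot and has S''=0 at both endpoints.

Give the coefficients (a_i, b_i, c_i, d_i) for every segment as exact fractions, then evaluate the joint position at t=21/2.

Δ: Δ0=1/2, Δ1=-7/3, Δ2=8, Δ3=-5/3, Δ4=5/2
row 1: diag=10, rhs=-17; c'=3/10, d'=-17/10
row 2: denom=8−3·3/10=71/10; d'=(62−3·-17/10)/(71/10)=671/71
row 3: denom=8−1·10/71=558/71; d'=(-58−1·671/71)/(558/71)=-4789/558
row 4: denom=10−3·71/186=549/62; d'=(25−3·-4789/558)/(549/62)=9439/1647
back: M4=9439/1647
back: M3=-4789/558−71/186·9439/1647=-53215/4941
back: M2=671/71−10/71·-53215/4941=54191/4941
back: M1=-17/10−3/10·54191/4941=-8219/1647
M: M0=0, M1=-8219/1647, M2=54191/4941, M3=-53215/4941, M4=9439/1647, M5=0
seg 0: a=3, c=M0/2=0, d=(M1−M0)/(6·2)=-8219/19764, b=Δ0−h0·(2M0+M1)/6=21379/9882
seg 1: a=4, c=M1/2=-8219/3294, d=(M2−M1)/(6·3)=39424/44469, b=Δ1−h1·(2M1+M2)/6=-27935/9882
seg 2: a=-3, c=M2/2=54191/9882, d=(M3−M2)/(6·1)=-221/61, b=Δ2−h2·(2M2+M3)/6=60667/9882
seg 3: a=5, c=M3/2=-53215/9882, d=(M4−M3)/(6·3)=40766/44469, b=Δ3−h3·(2M3+M4)/6=61643/9882
seg 4: a=0, c=M4/2=9439/3294, d=(M5−M4)/(6·2)=-9439/19764, b=Δ4−h4·(2M4+M5)/6=-13051/9882
t_q=21/2 → seg 4, τ=3/2; S=0+-13051/9882·τ+9439/3294·τ²+-9439/19764·τ³=150445/52704

  seg 0: a=3 b=21379/9882 c=0 d=-8219/19764
  seg 1: a=4 b=-27935/9882 c=-8219/3294 d=39424/44469
  seg 2: a=-3 b=60667/9882 c=54191/9882 d=-221/61
  seg 3: a=5 b=61643/9882 c=-53215/9882 d=40766/44469
  seg 4: a=0 b=-13051/9882 c=9439/3294 d=-9439/19764
S(21/2) = 150445/52704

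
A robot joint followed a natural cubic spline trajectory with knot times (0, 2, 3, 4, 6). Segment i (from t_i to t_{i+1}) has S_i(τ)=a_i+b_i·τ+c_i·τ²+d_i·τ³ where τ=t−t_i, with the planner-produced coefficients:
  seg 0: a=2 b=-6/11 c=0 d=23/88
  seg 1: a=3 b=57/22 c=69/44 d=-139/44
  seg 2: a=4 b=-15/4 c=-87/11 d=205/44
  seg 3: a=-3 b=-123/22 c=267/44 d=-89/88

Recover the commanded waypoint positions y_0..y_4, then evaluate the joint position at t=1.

y_0=2 y_1=3 y_2=4 y_3=-3 y_4=2
S(1) = 151/88

y_0 = S_0(0) = a_0 = 2
y_1 = S_1(0) = a_1 = 3
y_2 = S_2(0) = a_2 = 4
y_3 = S_3(0) = a_3 = -3
y_4 = S_3(2) = 2
t_q=1 is in segment 0 (τ=1); S_0(τ)=151/88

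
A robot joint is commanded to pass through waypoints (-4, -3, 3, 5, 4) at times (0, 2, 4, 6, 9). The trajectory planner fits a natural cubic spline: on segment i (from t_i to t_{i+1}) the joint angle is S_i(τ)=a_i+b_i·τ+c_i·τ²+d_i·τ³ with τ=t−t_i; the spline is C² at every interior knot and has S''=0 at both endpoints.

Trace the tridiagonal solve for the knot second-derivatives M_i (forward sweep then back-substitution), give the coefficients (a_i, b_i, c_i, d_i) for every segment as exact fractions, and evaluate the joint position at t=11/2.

  seg 0: a=-4 b=-62/213 c=0 d=337/1704
  seg 1: a=-3 b=887/426 c=337/284 d=-155/426
  seg 2: a=3 b=1049/426 c=-283/284 d=113/852
  seg 3: a=5 b=29/426 c=-57/284 d=19/852
S(11/2) = 11131/2272

Δ: Δ0=1/2, Δ1=3, Δ2=1, Δ3=-1/3
row 1: diag=8, rhs=15; c'=1/4, d'=15/8
row 2: denom=8−2·1/4=15/2; d'=(-12−2·15/8)/(15/2)=-21/10
row 3: denom=10−2·4/15=142/15; d'=(-8−2·-21/10)/(142/15)=-57/142
back: M3=-57/142
back: M2=-21/10−4/15·-57/142=-283/142
back: M1=15/8−1/4·-283/142=337/142
M: M0=0, M1=337/142, M2=-283/142, M3=-57/142, M4=0
seg 0: a=-4, c=M0/2=0, d=(M1−M0)/(6·2)=337/1704, b=Δ0−h0·(2M0+M1)/6=-62/213
seg 1: a=-3, c=M1/2=337/284, d=(M2−M1)/(6·2)=-155/426, b=Δ1−h1·(2M1+M2)/6=887/426
seg 2: a=3, c=M2/2=-283/284, d=(M3−M2)/(6·2)=113/852, b=Δ2−h2·(2M2+M3)/6=1049/426
seg 3: a=5, c=M3/2=-57/284, d=(M4−M3)/(6·3)=19/852, b=Δ3−h3·(2M3+M4)/6=29/426
t_q=11/2 → seg 2, τ=3/2; S=3+1049/426·τ+-283/284·τ²+113/852·τ³=11131/2272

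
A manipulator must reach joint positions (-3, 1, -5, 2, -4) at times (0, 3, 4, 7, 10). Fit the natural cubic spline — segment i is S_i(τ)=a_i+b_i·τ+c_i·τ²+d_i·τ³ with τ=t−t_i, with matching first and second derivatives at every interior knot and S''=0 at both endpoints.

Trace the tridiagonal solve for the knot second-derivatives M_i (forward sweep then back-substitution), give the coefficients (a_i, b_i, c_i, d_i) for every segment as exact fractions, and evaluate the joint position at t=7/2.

  seg 0: a=-3 b=1055/228 c=0 d=-751/2052
  seg 1: a=1 b=-599/114 c=-751/228 d=581/228
  seg 2: a=-5 b=-319/76 c=248/57 d=-1487/2052
  seg 3: a=2 b=89/38 c=-165/76 d=55/228
S(7/2) = -3889/1824

Δ: Δ0=4/3, Δ1=-6, Δ2=7/3, Δ3=-2
row 1: diag=8, rhs=-44; c'=1/8, d'=-11/2
row 2: denom=8−1·1/8=63/8; d'=(50−1·-11/2)/(63/8)=148/21
row 3: denom=12−3·8/21=76/7; d'=(-26−3·148/21)/(76/7)=-165/38
back: M3=-165/38
back: M2=148/21−8/21·-165/38=496/57
back: M1=-11/2−1/8·496/57=-751/114
M: M0=0, M1=-751/114, M2=496/57, M3=-165/38, M4=0
seg 0: a=-3, c=M0/2=0, d=(M1−M0)/(6·3)=-751/2052, b=Δ0−h0·(2M0+M1)/6=1055/228
seg 1: a=1, c=M1/2=-751/228, d=(M2−M1)/(6·1)=581/228, b=Δ1−h1·(2M1+M2)/6=-599/114
seg 2: a=-5, c=M2/2=248/57, d=(M3−M2)/(6·3)=-1487/2052, b=Δ2−h2·(2M2+M3)/6=-319/76
seg 3: a=2, c=M3/2=-165/76, d=(M4−M3)/(6·3)=55/228, b=Δ3−h3·(2M3+M4)/6=89/38
t_q=7/2 → seg 1, τ=1/2; S=1+-599/114·τ+-751/228·τ²+581/228·τ³=-3889/1824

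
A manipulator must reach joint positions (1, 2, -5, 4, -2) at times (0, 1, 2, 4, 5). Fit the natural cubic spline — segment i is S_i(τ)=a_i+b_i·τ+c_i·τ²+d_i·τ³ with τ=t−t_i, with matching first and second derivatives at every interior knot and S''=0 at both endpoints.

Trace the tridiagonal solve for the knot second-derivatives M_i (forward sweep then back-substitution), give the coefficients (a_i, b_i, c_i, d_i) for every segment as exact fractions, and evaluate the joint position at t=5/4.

Δ: Δ0=1, Δ1=-7, Δ2=9/2, Δ3=-6
row 1: diag=4, rhs=-48; c'=1/4, d'=-12
row 2: denom=6−1·1/4=23/4; d'=(69−1·-12)/(23/4)=324/23
row 3: denom=6−2·8/23=122/23; d'=(-63−2·324/23)/(122/23)=-2097/122
back: M3=-2097/122
back: M2=324/23−8/23·-2097/122=1224/61
back: M1=-12−1/4·1224/61=-1038/61
M: M0=0, M1=-1038/61, M2=1224/61, M3=-2097/122, M4=0
seg 0: a=1, c=M0/2=0, d=(M1−M0)/(6·1)=-173/61, b=Δ0−h0·(2M0+M1)/6=234/61
seg 1: a=2, c=M1/2=-519/61, d=(M2−M1)/(6·1)=377/61, b=Δ1−h1·(2M1+M2)/6=-285/61
seg 2: a=-5, c=M2/2=612/61, d=(M3−M2)/(6·2)=-1515/488, b=Δ2−h2·(2M2+M3)/6=-192/61
seg 3: a=4, c=M3/2=-2097/244, d=(M4−M3)/(6·1)=699/244, b=Δ3−h3·(2M3+M4)/6=-33/122
t_q=5/4 → seg 1, τ=1/4; S=2+-285/61·τ+-519/61·τ²+377/61·τ³=1549/3904

  seg 0: a=1 b=234/61 c=0 d=-173/61
  seg 1: a=2 b=-285/61 c=-519/61 d=377/61
  seg 2: a=-5 b=-192/61 c=612/61 d=-1515/488
  seg 3: a=4 b=-33/122 c=-2097/244 d=699/244
S(5/4) = 1549/3904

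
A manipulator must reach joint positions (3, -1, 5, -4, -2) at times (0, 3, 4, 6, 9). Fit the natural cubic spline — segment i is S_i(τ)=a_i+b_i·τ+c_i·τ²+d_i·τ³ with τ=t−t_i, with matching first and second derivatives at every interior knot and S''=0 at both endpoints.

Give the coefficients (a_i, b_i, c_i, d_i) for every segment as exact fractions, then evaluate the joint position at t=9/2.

  seg 0: a=3 b=-1081/219 c=0 d=263/657
  seg 1: a=-1 b=1286/219 c=263/73 d=-761/219
  seg 2: a=5 b=581/219 c=-498/73 d=2843/1752
  seg 3: a=-4 b=-2261/438 c=851/292 d=-851/2628
S(9/2) = 22537/4672

Δ: Δ0=-4/3, Δ1=6, Δ2=-9/2, Δ3=2/3
row 1: diag=8, rhs=44; c'=1/8, d'=11/2
row 2: denom=6−1·1/8=47/8; d'=(-63−1·11/2)/(47/8)=-548/47
row 3: denom=10−2·16/47=438/47; d'=(31−2·-548/47)/(438/47)=851/146
back: M3=851/146
back: M2=-548/47−16/47·851/146=-996/73
back: M1=11/2−1/8·-996/73=526/73
M: M0=0, M1=526/73, M2=-996/73, M3=851/146, M4=0
seg 0: a=3, c=M0/2=0, d=(M1−M0)/(6·3)=263/657, b=Δ0−h0·(2M0+M1)/6=-1081/219
seg 1: a=-1, c=M1/2=263/73, d=(M2−M1)/(6·1)=-761/219, b=Δ1−h1·(2M1+M2)/6=1286/219
seg 2: a=5, c=M2/2=-498/73, d=(M3−M2)/(6·2)=2843/1752, b=Δ2−h2·(2M2+M3)/6=581/219
seg 3: a=-4, c=M3/2=851/292, d=(M4−M3)/(6·3)=-851/2628, b=Δ3−h3·(2M3+M4)/6=-2261/438
t_q=9/2 → seg 2, τ=1/2; S=5+581/219·τ+-498/73·τ²+2843/1752·τ³=22537/4672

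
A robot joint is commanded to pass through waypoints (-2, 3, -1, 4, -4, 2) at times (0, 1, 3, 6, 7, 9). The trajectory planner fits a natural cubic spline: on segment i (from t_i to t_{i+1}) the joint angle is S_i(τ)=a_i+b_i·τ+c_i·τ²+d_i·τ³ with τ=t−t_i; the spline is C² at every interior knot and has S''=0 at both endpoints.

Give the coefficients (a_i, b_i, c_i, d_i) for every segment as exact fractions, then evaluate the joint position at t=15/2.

Δ: Δ0=5, Δ1=-2, Δ2=5/3, Δ3=-8, Δ4=3
row 1: diag=6, rhs=-42; c'=1/3, d'=-7
row 2: denom=10−2·1/3=28/3; d'=(22−2·-7)/(28/3)=27/7
row 3: denom=8−3·9/28=197/28; d'=(-58−3·27/7)/(197/28)=-1948/197
row 4: denom=6−1·28/197=1154/197; d'=(66−1·-1948/197)/(1154/197)=7475/577
back: M4=7475/577
back: M3=-1948/197−28/197·7475/577=-6768/577
back: M2=27/7−9/28·-6768/577=4401/577
back: M1=-7−1/3·4401/577=-5506/577
M: M0=0, M1=-5506/577, M2=4401/577, M3=-6768/577, M4=7475/577, M5=0
seg 0: a=-2, c=M0/2=0, d=(M1−M0)/(6·1)=-2753/1731, b=Δ0−h0·(2M0+M1)/6=11408/1731
seg 1: a=3, c=M1/2=-2753/577, d=(M2−M1)/(6·2)=9907/6924, b=Δ1−h1·(2M1+M2)/6=3149/1731
seg 2: a=-1, c=M2/2=4401/1154, d=(M3−M2)/(6·3)=-1241/1154, b=Δ2−h2·(2M2+M3)/6=-166/1731
seg 3: a=4, c=M3/2=-3384/577, d=(M4−M3)/(6·1)=14243/3462, b=Δ3−h3·(2M3+M4)/6=-21635/3462
seg 4: a=-4, c=M4/2=7475/1154, d=(M5−M4)/(6·2)=-7475/6924, b=Δ4−h4·(2M4+M5)/6=-9757/1731
t_q=15/2 → seg 4, τ=1/2; S=-4+-9757/1731·τ+7475/1154·τ²+-7475/6924·τ³=-98485/18464

  seg 0: a=-2 b=11408/1731 c=0 d=-2753/1731
  seg 1: a=3 b=3149/1731 c=-2753/577 d=9907/6924
  seg 2: a=-1 b=-166/1731 c=4401/1154 d=-1241/1154
  seg 3: a=4 b=-21635/3462 c=-3384/577 d=14243/3462
  seg 4: a=-4 b=-9757/1731 c=7475/1154 d=-7475/6924
S(15/2) = -98485/18464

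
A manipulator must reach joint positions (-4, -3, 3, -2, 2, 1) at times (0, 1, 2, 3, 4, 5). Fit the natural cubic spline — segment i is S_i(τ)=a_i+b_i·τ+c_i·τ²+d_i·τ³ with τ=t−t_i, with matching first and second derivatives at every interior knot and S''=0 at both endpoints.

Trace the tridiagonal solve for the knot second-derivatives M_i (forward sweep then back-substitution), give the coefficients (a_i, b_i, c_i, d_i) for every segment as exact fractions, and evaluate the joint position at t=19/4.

  seg 0: a=-4 b=-277/209 c=0 d=486/209
  seg 1: a=-3 b=1181/209 c=1458/209 d=-1385/209
  seg 2: a=3 b=-58/209 c=-2697/209 d=90/11
  seg 3: a=-2 b=-322/209 c=2433/209 d=-1275/209
  seg 4: a=2 b=719/209 c=-1392/209 d=464/209
S(19/4) = 370/209

Δ: Δ0=1, Δ1=6, Δ2=-5, Δ3=4, Δ4=-1
row 1: diag=4, rhs=30; c'=1/4, d'=15/2
row 2: denom=4−1·1/4=15/4; d'=(-66−1·15/2)/(15/4)=-98/5
row 3: denom=4−1·4/15=56/15; d'=(54−1·-98/5)/(56/15)=138/7
row 4: denom=4−1·15/56=209/56; d'=(-30−1·138/7)/(209/56)=-2784/209
back: M4=-2784/209
back: M3=138/7−15/56·-2784/209=4866/209
back: M2=-98/5−4/15·4866/209=-5394/209
back: M1=15/2−1/4·-5394/209=2916/209
M: M0=0, M1=2916/209, M2=-5394/209, M3=4866/209, M4=-2784/209, M5=0
seg 0: a=-4, c=M0/2=0, d=(M1−M0)/(6·1)=486/209, b=Δ0−h0·(2M0+M1)/6=-277/209
seg 1: a=-3, c=M1/2=1458/209, d=(M2−M1)/(6·1)=-1385/209, b=Δ1−h1·(2M1+M2)/6=1181/209
seg 2: a=3, c=M2/2=-2697/209, d=(M3−M2)/(6·1)=90/11, b=Δ2−h2·(2M2+M3)/6=-58/209
seg 3: a=-2, c=M3/2=2433/209, d=(M4−M3)/(6·1)=-1275/209, b=Δ3−h3·(2M3+M4)/6=-322/209
seg 4: a=2, c=M4/2=-1392/209, d=(M5−M4)/(6·1)=464/209, b=Δ4−h4·(2M4+M5)/6=719/209
t_q=19/4 → seg 4, τ=3/4; S=2+719/209·τ+-1392/209·τ²+464/209·τ³=370/209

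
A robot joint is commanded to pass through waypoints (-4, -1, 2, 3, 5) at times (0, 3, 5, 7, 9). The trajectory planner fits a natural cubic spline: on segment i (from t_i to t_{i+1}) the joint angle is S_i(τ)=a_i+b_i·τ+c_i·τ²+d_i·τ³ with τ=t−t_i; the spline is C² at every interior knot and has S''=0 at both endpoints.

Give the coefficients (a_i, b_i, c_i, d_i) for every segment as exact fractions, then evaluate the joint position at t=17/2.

Δ: Δ0=1, Δ1=3/2, Δ2=1/2, Δ3=1
row 1: diag=10, rhs=3; c'=1/5, d'=3/10
row 2: denom=8−2·1/5=38/5; d'=(-6−2·3/10)/(38/5)=-33/38
row 3: denom=8−2·5/19=142/19; d'=(3−2·-33/38)/(142/19)=45/71
back: M3=45/71
back: M2=-33/38−5/19·45/71=-147/142
back: M1=3/10−1/5·-147/142=36/71
M: M0=0, M1=36/71, M2=-147/142, M3=45/71, M4=0
seg 0: a=-4, c=M0/2=0, d=(M1−M0)/(6·3)=2/71, b=Δ0−h0·(2M0+M1)/6=53/71
seg 1: a=-1, c=M1/2=18/71, d=(M2−M1)/(6·2)=-73/568, b=Δ1−h1·(2M1+M2)/6=107/71
seg 2: a=2, c=M2/2=-147/284, d=(M3−M2)/(6·2)=79/568, b=Δ2−h2·(2M2+M3)/6=139/142
seg 3: a=3, c=M3/2=45/142, d=(M4−M3)/(6·2)=-15/284, b=Δ3−h3·(2M3+M4)/6=41/71
t_q=17/2 → seg 3, τ=3/2; S=3+41/71·τ+45/142·τ²+-15/284·τ³=9999/2272

  seg 0: a=-4 b=53/71 c=0 d=2/71
  seg 1: a=-1 b=107/71 c=18/71 d=-73/568
  seg 2: a=2 b=139/142 c=-147/284 d=79/568
  seg 3: a=3 b=41/71 c=45/142 d=-15/284
S(17/2) = 9999/2272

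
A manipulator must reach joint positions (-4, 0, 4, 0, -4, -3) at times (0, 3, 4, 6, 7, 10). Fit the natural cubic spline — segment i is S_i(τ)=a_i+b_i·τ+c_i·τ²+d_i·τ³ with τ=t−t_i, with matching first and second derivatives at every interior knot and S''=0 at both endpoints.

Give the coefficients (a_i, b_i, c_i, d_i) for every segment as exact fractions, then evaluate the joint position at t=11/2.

Δ: Δ0=4/3, Δ1=4, Δ2=-2, Δ3=-4, Δ4=1/3
row 1: diag=8, rhs=16; c'=1/8, d'=2
row 2: denom=6−1·1/8=47/8; d'=(-36−1·2)/(47/8)=-304/47
row 3: denom=6−2·16/47=250/47; d'=(-12−2·-304/47)/(250/47)=22/125
row 4: denom=8−1·47/250=1953/250; d'=(26−1·22/125)/(1953/250)=2152/651
back: M4=2152/651
back: M3=22/125−47/250·2152/651=-290/651
back: M2=-304/47−16/47·-290/651=-4112/651
back: M1=2−1/8·-4112/651=1816/651
M: M0=0, M1=1816/651, M2=-4112/651, M3=-290/651, M4=2152/651, M5=0
seg 0: a=-4, c=M0/2=0, d=(M1−M0)/(6·3)=908/5859, b=Δ0−h0·(2M0+M1)/6=-40/651
seg 1: a=0, c=M1/2=908/651, d=(M2−M1)/(6·1)=-988/651, b=Δ1−h1·(2M1+M2)/6=2684/651
seg 2: a=4, c=M2/2=-2056/651, d=(M3−M2)/(6·2)=91/186, b=Δ2−h2·(2M2+M3)/6=512/217
seg 3: a=0, c=M3/2=-145/651, d=(M4−M3)/(6·1)=407/651, b=Δ3−h3·(2M3+M4)/6=-2866/651
seg 4: a=-4, c=M4/2=1076/651, d=(M5−M4)/(6·3)=-1076/5859, b=Δ4−h4·(2M4+M5)/6=-645/217
t_q=11/2 → seg 2, τ=3/2; S=4+512/217·τ+-2056/651·τ²+91/186·τ³=7237/3472

  seg 0: a=-4 b=-40/651 c=0 d=908/5859
  seg 1: a=0 b=2684/651 c=908/651 d=-988/651
  seg 2: a=4 b=512/217 c=-2056/651 d=91/186
  seg 3: a=0 b=-2866/651 c=-145/651 d=407/651
  seg 4: a=-4 b=-645/217 c=1076/651 d=-1076/5859
S(11/2) = 7237/3472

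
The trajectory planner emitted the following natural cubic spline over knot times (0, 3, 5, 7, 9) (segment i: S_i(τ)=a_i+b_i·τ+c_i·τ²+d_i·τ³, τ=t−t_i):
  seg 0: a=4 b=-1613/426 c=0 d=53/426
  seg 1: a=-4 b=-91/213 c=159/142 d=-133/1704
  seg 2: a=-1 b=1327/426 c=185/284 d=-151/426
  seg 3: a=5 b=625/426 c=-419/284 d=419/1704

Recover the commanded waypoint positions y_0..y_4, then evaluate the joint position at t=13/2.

y_0=4 y_1=-4 y_2=-1 y_3=5 y_4=4
S(13/2) = 2239/568

y_0 = S_0(0) = a_0 = 4
y_1 = S_1(0) = a_1 = -4
y_2 = S_2(0) = a_2 = -1
y_3 = S_3(0) = a_3 = 5
y_4 = S_3(2) = 4
t_q=13/2 is in segment 2 (τ=3/2); S_2(τ)=2239/568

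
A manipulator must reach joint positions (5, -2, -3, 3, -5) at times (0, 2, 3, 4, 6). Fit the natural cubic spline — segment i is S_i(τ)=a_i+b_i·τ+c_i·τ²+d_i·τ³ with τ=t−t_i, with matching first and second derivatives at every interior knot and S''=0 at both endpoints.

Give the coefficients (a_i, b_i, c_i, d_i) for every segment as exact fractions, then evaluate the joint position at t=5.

Δ: Δ0=-7/2, Δ1=-1, Δ2=6, Δ3=-4
row 1: diag=6, rhs=15; c'=1/6, d'=5/2
row 2: denom=4−1·1/6=23/6; d'=(42−1·5/2)/(23/6)=237/23
row 3: denom=6−1·6/23=132/23; d'=(-60−1·237/23)/(132/23)=-49/4
back: M3=-49/4
back: M2=237/23−6/23·-49/4=27/2
back: M1=5/2−1/6·27/2=1/4
M: M0=0, M1=1/4, M2=27/2, M3=-49/4, M4=0
seg 0: a=5, c=M0/2=0, d=(M1−M0)/(6·2)=1/48, b=Δ0−h0·(2M0+M1)/6=-43/12
seg 1: a=-2, c=M1/2=1/8, d=(M2−M1)/(6·1)=53/24, b=Δ1−h1·(2M1+M2)/6=-10/3
seg 2: a=-3, c=M2/2=27/4, d=(M3−M2)/(6·1)=-103/24, b=Δ2−h2·(2M2+M3)/6=85/24
seg 3: a=3, c=M3/2=-49/8, d=(M4−M3)/(6·2)=49/48, b=Δ3−h3·(2M3+M4)/6=25/6
t_q=5 → seg 3, τ=1; S=3+25/6·τ+-49/8·τ²+49/48·τ³=33/16

  seg 0: a=5 b=-43/12 c=0 d=1/48
  seg 1: a=-2 b=-10/3 c=1/8 d=53/24
  seg 2: a=-3 b=85/24 c=27/4 d=-103/24
  seg 3: a=3 b=25/6 c=-49/8 d=49/48
S(5) = 33/16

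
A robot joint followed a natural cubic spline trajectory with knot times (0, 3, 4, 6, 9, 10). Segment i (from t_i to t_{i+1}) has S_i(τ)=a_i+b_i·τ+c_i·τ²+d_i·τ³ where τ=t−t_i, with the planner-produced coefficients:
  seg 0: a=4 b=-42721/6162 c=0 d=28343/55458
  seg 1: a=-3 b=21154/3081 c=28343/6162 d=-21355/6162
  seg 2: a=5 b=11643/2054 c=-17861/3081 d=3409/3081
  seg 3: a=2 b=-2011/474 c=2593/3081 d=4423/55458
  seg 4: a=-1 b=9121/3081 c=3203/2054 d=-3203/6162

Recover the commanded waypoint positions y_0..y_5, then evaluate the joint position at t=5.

y_0 = S_0(0) = a_0 = 4
y_1 = S_1(0) = a_1 = -3
y_2 = S_2(0) = a_2 = 5
y_3 = S_3(0) = a_3 = 2
y_4 = S_4(0) = a_4 = -1
y_5 = S_4(1) = 3
t_q=5 is in segment 2 (τ=1); S_2(τ)=36835/6162

y_0=4 y_1=-3 y_2=5 y_3=2 y_4=-1 y_5=3
S(5) = 36835/6162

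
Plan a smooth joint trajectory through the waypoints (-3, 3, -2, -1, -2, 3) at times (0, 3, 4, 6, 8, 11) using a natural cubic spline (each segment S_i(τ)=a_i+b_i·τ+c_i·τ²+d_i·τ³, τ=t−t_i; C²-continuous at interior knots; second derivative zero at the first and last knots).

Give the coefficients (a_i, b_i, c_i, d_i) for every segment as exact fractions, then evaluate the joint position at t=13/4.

  seg 0: a=-3 b=4145/813 c=0 d=-2519/7317
  seg 1: a=3 b=-3412/813 c=-2519/813 d=622/271
  seg 2: a=-2 b=-2852/813 c=3079/813 d=-1933/2168
  seg 3: a=-1 b=1531/1626 c=-5081/3252 d=2737/6504
  seg 4: a=-2 b=-70/271 c=1565/1626 d=-1565/14634
S(13/4) = 15549/8672

Δ: Δ0=2, Δ1=-5, Δ2=1/2, Δ3=-1/2, Δ4=5/3
row 1: diag=8, rhs=-42; c'=1/8, d'=-21/4
row 2: denom=6−1·1/8=47/8; d'=(33−1·-21/4)/(47/8)=306/47
row 3: denom=8−2·16/47=344/47; d'=(-6−2·306/47)/(344/47)=-447/172
row 4: denom=10−2·47/172=813/86; d'=(13−2·-447/172)/(813/86)=1565/813
back: M4=1565/813
back: M3=-447/172−47/172·1565/813=-5081/1626
back: M2=306/47−16/47·-5081/1626=6158/813
back: M1=-21/4−1/8·6158/813=-5038/813
M: M0=0, M1=-5038/813, M2=6158/813, M3=-5081/1626, M4=1565/813, M5=0
seg 0: a=-3, c=M0/2=0, d=(M1−M0)/(6·3)=-2519/7317, b=Δ0−h0·(2M0+M1)/6=4145/813
seg 1: a=3, c=M1/2=-2519/813, d=(M2−M1)/(6·1)=622/271, b=Δ1−h1·(2M1+M2)/6=-3412/813
seg 2: a=-2, c=M2/2=3079/813, d=(M3−M2)/(6·2)=-1933/2168, b=Δ2−h2·(2M2+M3)/6=-2852/813
seg 3: a=-1, c=M3/2=-5081/3252, d=(M4−M3)/(6·2)=2737/6504, b=Δ3−h3·(2M3+M4)/6=1531/1626
seg 4: a=-2, c=M4/2=1565/1626, d=(M5−M4)/(6·3)=-1565/14634, b=Δ4−h4·(2M4+M5)/6=-70/271
t_q=13/4 → seg 1, τ=1/4; S=3+-3412/813·τ+-2519/813·τ²+622/271·τ³=15549/8672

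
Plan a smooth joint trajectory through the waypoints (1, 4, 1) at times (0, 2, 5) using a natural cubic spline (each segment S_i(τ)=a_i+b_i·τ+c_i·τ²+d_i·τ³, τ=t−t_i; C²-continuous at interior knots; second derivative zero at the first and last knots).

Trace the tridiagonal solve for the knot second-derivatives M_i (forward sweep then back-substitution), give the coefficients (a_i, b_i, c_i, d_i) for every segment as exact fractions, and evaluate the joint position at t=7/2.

Δ: Δ0=3/2, Δ1=-1
row 1: diag=10, rhs=-15; c'=3/10, d'=-3/2
back: M1=-3/2
M: M0=0, M1=-3/2, M2=0
seg 0: a=1, c=M0/2=0, d=(M1−M0)/(6·2)=-1/8, b=Δ0−h0·(2M0+M1)/6=2
seg 1: a=4, c=M1/2=-3/4, d=(M2−M1)/(6·3)=1/12, b=Δ1−h1·(2M1+M2)/6=1/2
t_q=7/2 → seg 1, τ=3/2; S=4+1/2·τ+-3/4·τ²+1/12·τ³=107/32

  seg 0: a=1 b=2 c=0 d=-1/8
  seg 1: a=4 b=1/2 c=-3/4 d=1/12
S(7/2) = 107/32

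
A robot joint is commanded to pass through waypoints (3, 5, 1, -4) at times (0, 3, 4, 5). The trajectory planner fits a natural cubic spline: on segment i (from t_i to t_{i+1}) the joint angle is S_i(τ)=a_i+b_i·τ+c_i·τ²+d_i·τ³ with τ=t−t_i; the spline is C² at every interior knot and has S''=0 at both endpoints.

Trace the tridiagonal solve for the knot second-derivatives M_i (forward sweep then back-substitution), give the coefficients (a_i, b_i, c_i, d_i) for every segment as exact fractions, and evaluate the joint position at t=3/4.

  seg 0: a=3 b=221/93 c=0 d=-53/279
  seg 1: a=5 b=-256/93 c=-53/31 d=43/93
  seg 2: a=1 b=-445/93 c=-10/31 d=10/93
S(3/4) = 9329/1984

Δ: Δ0=2/3, Δ1=-4, Δ2=-5
row 1: diag=8, rhs=-28; c'=1/8, d'=-7/2
row 2: denom=4−1·1/8=31/8; d'=(-6−1·-7/2)/(31/8)=-20/31
back: M2=-20/31
back: M1=-7/2−1/8·-20/31=-106/31
M: M0=0, M1=-106/31, M2=-20/31, M3=0
seg 0: a=3, c=M0/2=0, d=(M1−M0)/(6·3)=-53/279, b=Δ0−h0·(2M0+M1)/6=221/93
seg 1: a=5, c=M1/2=-53/31, d=(M2−M1)/(6·1)=43/93, b=Δ1−h1·(2M1+M2)/6=-256/93
seg 2: a=1, c=M2/2=-10/31, d=(M3−M2)/(6·1)=10/93, b=Δ2−h2·(2M2+M3)/6=-445/93
t_q=3/4 → seg 0, τ=3/4; S=3+221/93·τ+0·τ²+-53/279·τ³=9329/1984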